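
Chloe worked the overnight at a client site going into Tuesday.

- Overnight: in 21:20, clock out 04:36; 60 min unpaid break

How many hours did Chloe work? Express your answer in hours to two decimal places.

Overnight: 21:20 → midnight = 2 h 40 min; midnight → 04:36 = 4 h 36 min; span 7 h 16 min; less 60 min break → 6 h 16 min

6.27 hours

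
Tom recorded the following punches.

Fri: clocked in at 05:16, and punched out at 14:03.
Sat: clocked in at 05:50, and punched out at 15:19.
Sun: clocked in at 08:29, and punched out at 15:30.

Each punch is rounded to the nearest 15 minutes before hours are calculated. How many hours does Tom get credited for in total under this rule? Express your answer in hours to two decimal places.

25.25 hours

Fri: in 05:16→05:15, out 14:03→14:00; 8 h 45 min
Sat: in 05:50→05:45, out 15:19→15:15; 9 h 30 min
Sun: in 08:29→08:30, out 15:30→15:30; 7 h 0 min
Total credited: 25 h 15 min.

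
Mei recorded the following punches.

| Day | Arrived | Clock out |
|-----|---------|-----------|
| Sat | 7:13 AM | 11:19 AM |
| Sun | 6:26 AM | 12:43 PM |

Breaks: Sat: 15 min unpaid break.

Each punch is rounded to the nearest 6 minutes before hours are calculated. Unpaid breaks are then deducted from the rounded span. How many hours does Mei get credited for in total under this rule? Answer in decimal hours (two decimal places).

10.15 hours

Sat: in 7:13 AM→7:12 AM, out 11:19 AM→11:18 AM; 4 h 6 min − 15 min = 3 h 51 min
Sun: in 6:26 AM→6:24 AM, out 12:43 PM→12:42 PM; 6 h 18 min
Total credited: 10 h 9 min.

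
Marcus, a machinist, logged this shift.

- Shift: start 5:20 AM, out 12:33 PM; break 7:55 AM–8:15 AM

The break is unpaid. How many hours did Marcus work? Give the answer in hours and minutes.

Shift: 5:20 AM–12:33 PM = 7 h 13 min; less 20 min break → 6 h 53 min

6 h 53 min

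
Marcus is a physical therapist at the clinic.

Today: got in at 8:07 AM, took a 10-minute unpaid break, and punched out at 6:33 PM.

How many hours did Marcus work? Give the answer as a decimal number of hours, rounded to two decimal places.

Today: 8:07 AM–6:33 PM = 10 h 26 min; less 10 min break → 10 h 16 min

10.27 hours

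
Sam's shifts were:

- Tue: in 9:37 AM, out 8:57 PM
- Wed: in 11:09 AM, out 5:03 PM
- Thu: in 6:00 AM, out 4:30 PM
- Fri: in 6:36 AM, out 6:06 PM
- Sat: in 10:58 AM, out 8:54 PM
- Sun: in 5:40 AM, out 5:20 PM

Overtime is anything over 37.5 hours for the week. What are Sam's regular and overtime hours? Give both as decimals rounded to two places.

Regular 37.50 hours, overtime 23.33 hours

Tue: 9:37 AM–8:57 PM = 11 h 20 min
Wed: 11:09 AM–5:03 PM = 5 h 54 min
Thu: 6:00 AM–4:30 PM = 10 h 30 min
Fri: 6:36 AM–6:06 PM = 11 h 30 min
Sat: 10:58 AM–8:54 PM = 9 h 56 min
Sun: 5:40 AM–5:20 PM = 11 h 40 min
Total worked: 60 h 50 min = 60.83 h.
Threshold 37.5 h → overtime 23 h 20 min, regular 37 h 30 min.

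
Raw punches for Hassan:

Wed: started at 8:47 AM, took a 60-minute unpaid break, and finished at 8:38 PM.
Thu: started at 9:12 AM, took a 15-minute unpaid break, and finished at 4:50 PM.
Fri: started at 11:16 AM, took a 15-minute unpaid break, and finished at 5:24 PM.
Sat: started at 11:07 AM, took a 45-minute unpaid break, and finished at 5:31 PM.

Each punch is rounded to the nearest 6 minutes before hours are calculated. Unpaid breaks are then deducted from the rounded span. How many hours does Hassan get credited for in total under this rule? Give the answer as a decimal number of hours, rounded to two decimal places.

Wed: in 8:47 AM→8:48 AM, out 8:38 PM→8:36 PM; 11 h 48 min − 60 min = 10 h 48 min
Thu: in 9:12 AM→9:12 AM, out 4:50 PM→4:48 PM; 7 h 36 min − 15 min = 7 h 21 min
Fri: in 11:16 AM→11:18 AM, out 5:24 PM→5:24 PM; 6 h 6 min − 15 min = 5 h 51 min
Sat: in 11:07 AM→11:06 AM, out 5:31 PM→5:30 PM; 6 h 24 min − 45 min = 5 h 39 min
Total credited: 29 h 39 min.

29.65 hours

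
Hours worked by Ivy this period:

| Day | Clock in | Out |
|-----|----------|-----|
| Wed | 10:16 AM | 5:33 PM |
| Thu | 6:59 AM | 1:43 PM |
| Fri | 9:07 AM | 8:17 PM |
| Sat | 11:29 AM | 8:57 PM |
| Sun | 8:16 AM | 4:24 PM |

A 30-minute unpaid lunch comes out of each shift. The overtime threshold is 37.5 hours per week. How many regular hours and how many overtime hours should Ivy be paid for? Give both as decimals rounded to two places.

Wed: 10:16 AM–5:33 PM = 7 h 17 min; less 30 min break → 6 h 47 min
Thu: 6:59 AM–1:43 PM = 6 h 44 min; less 30 min break → 6 h 14 min
Fri: 9:07 AM–8:17 PM = 11 h 10 min; less 30 min break → 10 h 40 min
Sat: 11:29 AM–8:57 PM = 9 h 28 min; less 30 min break → 8 h 58 min
Sun: 8:16 AM–4:24 PM = 8 h 8 min; less 30 min break → 7 h 38 min
Total worked: 40 h 17 min = 40.28 h.
Threshold 37.5 h → overtime 2 h 47 min, regular 37 h 30 min.

Regular 37.50 hours, overtime 2.78 hours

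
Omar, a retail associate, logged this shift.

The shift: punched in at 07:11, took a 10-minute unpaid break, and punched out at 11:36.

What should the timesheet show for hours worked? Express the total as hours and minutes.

The shift: 07:11–11:36 = 4 h 25 min; less 10 min break → 4 h 15 min

4 h 15 min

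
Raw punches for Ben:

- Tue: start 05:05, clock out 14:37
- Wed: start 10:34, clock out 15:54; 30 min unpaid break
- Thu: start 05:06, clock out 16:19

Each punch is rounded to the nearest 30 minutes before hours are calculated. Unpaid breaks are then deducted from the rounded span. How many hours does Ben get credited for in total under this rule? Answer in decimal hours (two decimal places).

26.00 hours

Tue: in 05:05→05:00, out 14:37→14:30; 9 h 30 min
Wed: in 10:34→10:30, out 15:54→16:00; 5 h 30 min − 30 min = 5 h 0 min
Thu: in 05:06→05:00, out 16:19→16:30; 11 h 30 min
Total credited: 26 h 0 min.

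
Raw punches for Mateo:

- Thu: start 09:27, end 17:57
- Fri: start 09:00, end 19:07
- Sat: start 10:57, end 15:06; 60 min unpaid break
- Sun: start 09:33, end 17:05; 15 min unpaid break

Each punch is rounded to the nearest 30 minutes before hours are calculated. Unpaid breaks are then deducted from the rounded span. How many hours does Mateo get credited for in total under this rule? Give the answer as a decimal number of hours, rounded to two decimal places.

Thu: in 09:27→09:30, out 17:57→18:00; 8 h 30 min
Fri: in 09:00→09:00, out 19:07→19:00; 10 h 0 min
Sat: in 10:57→11:00, out 15:06→15:00; 4 h 0 min − 60 min = 3 h 0 min
Sun: in 09:33→09:30, out 17:05→17:00; 7 h 30 min − 15 min = 7 h 15 min
Total credited: 28 h 45 min.

28.75 hours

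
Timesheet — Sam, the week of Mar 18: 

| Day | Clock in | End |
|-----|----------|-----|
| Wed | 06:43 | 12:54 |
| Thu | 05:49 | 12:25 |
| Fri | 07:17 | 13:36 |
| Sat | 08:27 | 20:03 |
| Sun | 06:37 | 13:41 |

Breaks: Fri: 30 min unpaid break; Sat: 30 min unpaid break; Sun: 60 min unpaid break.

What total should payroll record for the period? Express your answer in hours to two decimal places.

35.77 hours

Wed: 06:43–12:54 = 6 h 11 min
Thu: 05:49–12:25 = 6 h 36 min
Fri: 07:17–13:36 = 6 h 19 min; less 30 min break → 5 h 49 min
Sat: 08:27–20:03 = 11 h 36 min; less 30 min break → 11 h 6 min
Sun: 06:37–13:41 = 7 h 4 min; less 60 min break → 6 h 4 min
Total: 6 h 11 min + 6 h 36 min + 5 h 49 min + 11 h 6 min + 6 h 4 min = 35 h 46 min.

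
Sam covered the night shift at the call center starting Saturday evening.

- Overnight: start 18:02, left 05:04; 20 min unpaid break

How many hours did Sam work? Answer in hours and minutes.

Overnight: 18:02 → midnight = 5 h 58 min; midnight → 05:04 = 5 h 4 min; span 11 h 2 min; less 20 min break → 10 h 42 min

10 h 42 min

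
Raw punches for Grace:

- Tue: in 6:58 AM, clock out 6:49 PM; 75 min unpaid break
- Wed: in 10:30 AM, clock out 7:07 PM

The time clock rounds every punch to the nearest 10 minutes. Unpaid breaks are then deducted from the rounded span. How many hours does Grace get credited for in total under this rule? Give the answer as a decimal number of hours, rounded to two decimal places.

Tue: in 6:58 AM→7:00 AM, out 6:49 PM→6:50 PM; 11 h 50 min − 75 min = 10 h 35 min
Wed: in 10:30 AM→10:30 AM, out 7:07 PM→7:10 PM; 8 h 40 min
Total credited: 19 h 15 min.

19.25 hours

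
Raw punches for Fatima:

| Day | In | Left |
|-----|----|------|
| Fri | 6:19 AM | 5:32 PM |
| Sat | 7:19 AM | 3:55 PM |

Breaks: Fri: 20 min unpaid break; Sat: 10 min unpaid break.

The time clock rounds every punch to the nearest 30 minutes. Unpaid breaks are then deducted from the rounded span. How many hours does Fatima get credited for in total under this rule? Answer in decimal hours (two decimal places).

19.00 hours

Fri: in 6:19 AM→6:30 AM, out 5:32 PM→5:30 PM; 11 h 0 min − 20 min = 10 h 40 min
Sat: in 7:19 AM→7:30 AM, out 3:55 PM→4:00 PM; 8 h 30 min − 10 min = 8 h 20 min
Total credited: 19 h 0 min.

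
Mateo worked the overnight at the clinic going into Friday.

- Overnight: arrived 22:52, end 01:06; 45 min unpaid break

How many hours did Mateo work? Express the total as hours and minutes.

Overnight: 22:52 → midnight = 1 h 8 min; midnight → 01:06 = 1 h 6 min; span 2 h 14 min; less 45 min break → 1 h 29 min

1 h 29 min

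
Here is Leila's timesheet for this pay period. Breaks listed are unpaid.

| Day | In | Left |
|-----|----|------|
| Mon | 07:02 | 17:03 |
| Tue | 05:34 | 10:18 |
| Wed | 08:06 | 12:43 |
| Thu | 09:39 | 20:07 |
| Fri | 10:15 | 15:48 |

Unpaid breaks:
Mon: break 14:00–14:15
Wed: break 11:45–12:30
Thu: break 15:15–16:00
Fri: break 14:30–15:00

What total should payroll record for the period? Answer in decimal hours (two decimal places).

33.13 hours

Mon: 07:02–17:03 = 10 h 1 min; less 15 min break → 9 h 46 min
Tue: 05:34–10:18 = 4 h 44 min
Wed: 08:06–12:43 = 4 h 37 min; less 45 min break → 3 h 52 min
Thu: 09:39–20:07 = 10 h 28 min; less 45 min break → 9 h 43 min
Fri: 10:15–15:48 = 5 h 33 min; less 30 min break → 5 h 3 min
Total: 9 h 46 min + 4 h 44 min + 3 h 52 min + 9 h 43 min + 5 h 3 min = 33 h 8 min.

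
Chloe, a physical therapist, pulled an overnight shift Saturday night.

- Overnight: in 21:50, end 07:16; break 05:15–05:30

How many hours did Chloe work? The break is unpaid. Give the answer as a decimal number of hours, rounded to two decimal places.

9.18 hours

Overnight: 21:50 → midnight = 2 h 10 min; midnight → 07:16 = 7 h 16 min; span 9 h 26 min; less 15 min break → 9 h 11 min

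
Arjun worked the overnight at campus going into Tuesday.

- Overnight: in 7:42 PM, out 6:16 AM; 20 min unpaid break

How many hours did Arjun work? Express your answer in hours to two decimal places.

10.23 hours

Overnight: 7:42 PM → midnight = 4 h 18 min; midnight → 6:16 AM = 6 h 16 min; span 10 h 34 min; less 20 min break → 10 h 14 min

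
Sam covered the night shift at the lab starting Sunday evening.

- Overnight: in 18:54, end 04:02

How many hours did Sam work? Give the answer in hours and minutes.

9 h 8 min

Overnight: 18:54 → midnight = 5 h 6 min; midnight → 04:02 = 4 h 2 min; span 9 h 8 min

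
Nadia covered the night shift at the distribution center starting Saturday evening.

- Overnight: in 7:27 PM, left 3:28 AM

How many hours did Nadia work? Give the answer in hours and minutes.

8 h 1 min

Overnight: 7:27 PM → midnight = 4 h 33 min; midnight → 3:28 AM = 3 h 28 min; span 8 h 1 min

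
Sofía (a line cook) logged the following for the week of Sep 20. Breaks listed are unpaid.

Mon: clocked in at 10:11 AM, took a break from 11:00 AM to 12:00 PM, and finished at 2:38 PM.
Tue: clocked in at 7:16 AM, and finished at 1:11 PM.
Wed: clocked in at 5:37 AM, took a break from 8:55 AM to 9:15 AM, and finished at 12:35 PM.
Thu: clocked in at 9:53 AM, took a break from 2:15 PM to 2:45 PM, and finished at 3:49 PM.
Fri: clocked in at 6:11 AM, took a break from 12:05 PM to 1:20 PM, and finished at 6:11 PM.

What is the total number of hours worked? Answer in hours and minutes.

32 h 11 min

Mon: 10:11 AM–2:38 PM = 4 h 27 min; less 60 min break → 3 h 27 min
Tue: 7:16 AM–1:11 PM = 5 h 55 min
Wed: 5:37 AM–12:35 PM = 6 h 58 min; less 20 min break → 6 h 38 min
Thu: 9:53 AM–3:49 PM = 5 h 56 min; less 30 min break → 5 h 26 min
Fri: 6:11 AM–6:11 PM = 12 h 0 min; less 75 min break → 10 h 45 min
Total: 3 h 27 min + 5 h 55 min + 6 h 38 min + 5 h 26 min + 10 h 45 min = 32 h 11 min.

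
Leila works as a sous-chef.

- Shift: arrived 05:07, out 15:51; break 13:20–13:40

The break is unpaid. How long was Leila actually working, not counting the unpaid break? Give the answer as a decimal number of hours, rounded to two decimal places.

10.40 hours

Shift: 05:07–15:51 = 10 h 44 min; less 20 min break → 10 h 24 min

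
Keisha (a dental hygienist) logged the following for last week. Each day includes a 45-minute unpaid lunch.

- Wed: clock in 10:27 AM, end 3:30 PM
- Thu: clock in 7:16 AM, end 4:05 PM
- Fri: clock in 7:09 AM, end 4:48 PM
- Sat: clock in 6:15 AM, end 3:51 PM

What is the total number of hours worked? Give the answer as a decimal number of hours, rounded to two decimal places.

30.12 hours

Wed: 10:27 AM–3:30 PM = 5 h 3 min; less 45 min break → 4 h 18 min
Thu: 7:16 AM–4:05 PM = 8 h 49 min; less 45 min break → 8 h 4 min
Fri: 7:09 AM–4:48 PM = 9 h 39 min; less 45 min break → 8 h 54 min
Sat: 6:15 AM–3:51 PM = 9 h 36 min; less 45 min break → 8 h 51 min
Total: 4 h 18 min + 8 h 4 min + 8 h 54 min + 8 h 51 min = 30 h 7 min.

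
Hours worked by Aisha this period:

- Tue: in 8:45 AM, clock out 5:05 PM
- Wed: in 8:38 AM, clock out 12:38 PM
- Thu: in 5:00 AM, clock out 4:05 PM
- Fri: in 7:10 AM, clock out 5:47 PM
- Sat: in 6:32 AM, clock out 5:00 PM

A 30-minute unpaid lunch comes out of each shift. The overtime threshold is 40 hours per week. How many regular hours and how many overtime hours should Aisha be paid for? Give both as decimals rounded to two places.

Tue: 8:45 AM–5:05 PM = 8 h 20 min; less 30 min break → 7 h 50 min
Wed: 8:38 AM–12:38 PM = 4 h 0 min; less 30 min break → 3 h 30 min
Thu: 5:00 AM–4:05 PM = 11 h 5 min; less 30 min break → 10 h 35 min
Fri: 7:10 AM–5:47 PM = 10 h 37 min; less 30 min break → 10 h 7 min
Sat: 6:32 AM–5:00 PM = 10 h 28 min; less 30 min break → 9 h 58 min
Total worked: 42 h 0 min = 42.00 h.
Threshold 40 h → overtime 2 h 0 min, regular 40 h 0 min.

Regular 40.00 hours, overtime 2.00 hours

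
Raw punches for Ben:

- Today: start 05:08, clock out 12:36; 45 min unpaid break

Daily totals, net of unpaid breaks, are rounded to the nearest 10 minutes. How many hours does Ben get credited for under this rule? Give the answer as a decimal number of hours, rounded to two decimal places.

6.67 hours

Today: 05:08–12:36 = 7 h 28 min − 45 min = 6 h 43 min → rounds to 6 h 40 min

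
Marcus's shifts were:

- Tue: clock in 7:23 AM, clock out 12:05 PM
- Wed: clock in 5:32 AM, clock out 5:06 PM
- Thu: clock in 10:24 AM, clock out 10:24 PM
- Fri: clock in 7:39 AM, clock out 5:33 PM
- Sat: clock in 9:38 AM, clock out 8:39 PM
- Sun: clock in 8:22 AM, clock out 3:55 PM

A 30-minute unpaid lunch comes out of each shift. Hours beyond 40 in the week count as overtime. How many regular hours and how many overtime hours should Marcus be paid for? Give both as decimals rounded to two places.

Tue: 7:23 AM–12:05 PM = 4 h 42 min; less 30 min break → 4 h 12 min
Wed: 5:32 AM–5:06 PM = 11 h 34 min; less 30 min break → 11 h 4 min
Thu: 10:24 AM–10:24 PM = 12 h 0 min; less 30 min break → 11 h 30 min
Fri: 7:39 AM–5:33 PM = 9 h 54 min; less 30 min break → 9 h 24 min
Sat: 9:38 AM–8:39 PM = 11 h 1 min; less 30 min break → 10 h 31 min
Sun: 8:22 AM–3:55 PM = 7 h 33 min; less 30 min break → 7 h 3 min
Total worked: 53 h 44 min = 53.73 h.
Threshold 40 h → overtime 13 h 44 min, regular 40 h 0 min.

Regular 40.00 hours, overtime 13.73 hours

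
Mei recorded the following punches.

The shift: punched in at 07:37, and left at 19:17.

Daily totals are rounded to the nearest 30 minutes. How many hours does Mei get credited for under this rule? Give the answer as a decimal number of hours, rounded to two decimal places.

The shift: 07:37–19:17 = 11 h 40 min → rounds to 11 h 30 min

11.50 hours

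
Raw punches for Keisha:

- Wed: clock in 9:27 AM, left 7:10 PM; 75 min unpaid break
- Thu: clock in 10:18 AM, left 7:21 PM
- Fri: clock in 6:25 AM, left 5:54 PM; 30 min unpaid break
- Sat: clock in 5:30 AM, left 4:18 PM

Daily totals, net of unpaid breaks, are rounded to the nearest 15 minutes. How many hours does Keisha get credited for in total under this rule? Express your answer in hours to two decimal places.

Wed: 9:27 AM–7:10 PM = 9 h 43 min − 75 min = 8 h 28 min → rounds to 8 h 30 min
Thu: 10:18 AM–7:21 PM = 9 h 3 min → rounds to 9 h 0 min
Fri: 6:25 AM–5:54 PM = 11 h 29 min − 30 min = 10 h 59 min → rounds to 11 h 0 min
Sat: 5:30 AM–4:18 PM = 10 h 48 min → rounds to 10 h 45 min
Total credited: 39 h 15 min.

39.25 hours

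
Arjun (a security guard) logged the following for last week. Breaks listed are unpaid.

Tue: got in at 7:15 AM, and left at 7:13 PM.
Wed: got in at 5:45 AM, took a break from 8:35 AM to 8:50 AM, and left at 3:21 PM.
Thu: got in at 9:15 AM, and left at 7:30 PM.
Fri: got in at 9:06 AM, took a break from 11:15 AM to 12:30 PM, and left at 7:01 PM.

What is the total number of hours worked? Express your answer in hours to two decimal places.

40.23 hours

Tue: 7:15 AM–7:13 PM = 11 h 58 min
Wed: 5:45 AM–3:21 PM = 9 h 36 min; less 15 min break → 9 h 21 min
Thu: 9:15 AM–7:30 PM = 10 h 15 min
Fri: 9:06 AM–7:01 PM = 9 h 55 min; less 75 min break → 8 h 40 min
Total: 11 h 58 min + 9 h 21 min + 10 h 15 min + 8 h 40 min = 40 h 14 min.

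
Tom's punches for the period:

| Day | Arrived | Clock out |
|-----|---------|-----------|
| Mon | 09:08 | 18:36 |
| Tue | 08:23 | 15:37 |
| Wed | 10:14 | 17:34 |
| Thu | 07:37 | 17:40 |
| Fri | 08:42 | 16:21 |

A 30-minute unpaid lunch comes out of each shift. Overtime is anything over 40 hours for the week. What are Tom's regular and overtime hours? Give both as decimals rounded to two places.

Mon: 09:08–18:36 = 9 h 28 min; less 30 min break → 8 h 58 min
Tue: 08:23–15:37 = 7 h 14 min; less 30 min break → 6 h 44 min
Wed: 10:14–17:34 = 7 h 20 min; less 30 min break → 6 h 50 min
Thu: 07:37–17:40 = 10 h 3 min; less 30 min break → 9 h 33 min
Fri: 08:42–16:21 = 7 h 39 min; less 30 min break → 7 h 9 min
Total worked: 39 h 14 min = 39.23 h.
Threshold 40 h → overtime 0 h 0 min, regular 39 h 14 min.

Regular 39.23 hours, overtime 0.00 hours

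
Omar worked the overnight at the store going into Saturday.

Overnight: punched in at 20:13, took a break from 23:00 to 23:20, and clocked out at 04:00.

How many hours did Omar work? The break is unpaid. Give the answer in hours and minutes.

7 h 27 min

Overnight: 20:13 → midnight = 3 h 47 min; midnight → 04:00 = 4 h 0 min; span 7 h 47 min; less 20 min break → 7 h 27 min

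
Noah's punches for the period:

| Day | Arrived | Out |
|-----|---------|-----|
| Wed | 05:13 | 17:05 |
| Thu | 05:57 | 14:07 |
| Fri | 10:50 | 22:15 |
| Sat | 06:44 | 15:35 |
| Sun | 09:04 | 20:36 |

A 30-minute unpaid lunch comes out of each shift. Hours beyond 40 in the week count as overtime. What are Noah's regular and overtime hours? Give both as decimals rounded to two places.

Wed: 05:13–17:05 = 11 h 52 min; less 30 min break → 11 h 22 min
Thu: 05:57–14:07 = 8 h 10 min; less 30 min break → 7 h 40 min
Fri: 10:50–22:15 = 11 h 25 min; less 30 min break → 10 h 55 min
Sat: 06:44–15:35 = 8 h 51 min; less 30 min break → 8 h 21 min
Sun: 09:04–20:36 = 11 h 32 min; less 30 min break → 11 h 2 min
Total worked: 49 h 20 min = 49.33 h.
Threshold 40 h → overtime 9 h 20 min, regular 40 h 0 min.

Regular 40.00 hours, overtime 9.33 hours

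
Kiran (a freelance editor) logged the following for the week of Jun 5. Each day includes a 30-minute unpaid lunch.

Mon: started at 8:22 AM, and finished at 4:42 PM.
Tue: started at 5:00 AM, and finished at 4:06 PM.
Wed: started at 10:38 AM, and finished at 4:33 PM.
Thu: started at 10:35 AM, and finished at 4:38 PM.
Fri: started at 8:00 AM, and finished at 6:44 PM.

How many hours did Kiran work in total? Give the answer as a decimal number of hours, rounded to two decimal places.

Mon: 8:22 AM–4:42 PM = 8 h 20 min; less 30 min break → 7 h 50 min
Tue: 5:00 AM–4:06 PM = 11 h 6 min; less 30 min break → 10 h 36 min
Wed: 10:38 AM–4:33 PM = 5 h 55 min; less 30 min break → 5 h 25 min
Thu: 10:35 AM–4:38 PM = 6 h 3 min; less 30 min break → 5 h 33 min
Fri: 8:00 AM–6:44 PM = 10 h 44 min; less 30 min break → 10 h 14 min
Total: 7 h 50 min + 10 h 36 min + 5 h 25 min + 5 h 33 min + 10 h 14 min = 39 h 38 min.

39.63 hours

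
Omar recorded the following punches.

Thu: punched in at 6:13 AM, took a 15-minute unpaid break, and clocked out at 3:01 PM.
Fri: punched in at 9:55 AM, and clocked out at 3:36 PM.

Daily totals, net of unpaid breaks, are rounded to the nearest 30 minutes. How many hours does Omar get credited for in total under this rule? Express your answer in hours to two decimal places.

14.00 hours

Thu: 6:13 AM–3:01 PM = 8 h 48 min − 15 min = 8 h 33 min → rounds to 8 h 30 min
Fri: 9:55 AM–3:36 PM = 5 h 41 min → rounds to 5 h 30 min
Total credited: 14 h 0 min.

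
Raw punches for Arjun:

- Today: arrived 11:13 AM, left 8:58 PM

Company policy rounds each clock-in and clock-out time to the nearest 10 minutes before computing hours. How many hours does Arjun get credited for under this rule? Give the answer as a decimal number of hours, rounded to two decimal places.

Today: in 11:13 AM→11:10 AM, out 8:58 PM→9:00 PM; 9 h 50 min

9.83 hours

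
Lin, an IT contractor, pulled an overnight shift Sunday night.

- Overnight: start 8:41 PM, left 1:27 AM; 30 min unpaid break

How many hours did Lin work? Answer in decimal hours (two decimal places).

4.27 hours

Overnight: 8:41 PM → midnight = 3 h 19 min; midnight → 1:27 AM = 1 h 27 min; span 4 h 46 min; less 30 min break → 4 h 16 min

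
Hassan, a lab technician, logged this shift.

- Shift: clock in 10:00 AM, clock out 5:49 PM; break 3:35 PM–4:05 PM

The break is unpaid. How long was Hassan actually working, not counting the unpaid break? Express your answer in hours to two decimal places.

7.32 hours

Shift: 10:00 AM–5:49 PM = 7 h 49 min; less 30 min break → 7 h 19 min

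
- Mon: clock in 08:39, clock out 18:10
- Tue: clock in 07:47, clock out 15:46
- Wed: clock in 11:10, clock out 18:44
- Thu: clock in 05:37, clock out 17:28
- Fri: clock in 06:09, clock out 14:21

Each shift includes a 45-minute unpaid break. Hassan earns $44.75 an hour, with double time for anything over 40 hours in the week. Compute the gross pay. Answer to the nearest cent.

$1912.32

Mon: 08:39–18:10 = 9 h 31 min; less 45 min break → 8 h 46 min
Tue: 07:47–15:46 = 7 h 59 min; less 45 min break → 7 h 14 min
Wed: 11:10–18:44 = 7 h 34 min; less 45 min break → 6 h 49 min
Thu: 05:37–17:28 = 11 h 51 min; less 45 min break → 11 h 6 min
Fri: 06:09–14:21 = 8 h 12 min; less 45 min break → 7 h 27 min
Total worked: 41 h 22 min = 2482 min.
Regular 40 h 0 min = 2400 min at $44.75/h; overtime 1 h 22 min = 82 min at $89.50/h.
Pay = (2400 × $44.75 + 82 × $89.50) ÷ 60 = $1912.32.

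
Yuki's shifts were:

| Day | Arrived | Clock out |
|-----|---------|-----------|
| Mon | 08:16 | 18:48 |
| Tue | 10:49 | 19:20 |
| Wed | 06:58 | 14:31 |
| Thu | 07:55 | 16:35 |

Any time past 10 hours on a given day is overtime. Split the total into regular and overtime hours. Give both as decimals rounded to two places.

Mon: 08:16–18:48 = 10 h 32 min
Tue: 10:49–19:20 = 8 h 31 min
Wed: 06:58–14:31 = 7 h 33 min
Thu: 07:55–16:35 = 8 h 40 min
Mon reg 10 h 0 min / OT 0 h 32 min; Tue reg 8 h 31 min / OT 0 h 0 min; Wed reg 7 h 33 min / OT 0 h 0 min; Thu reg 8 h 40 min / OT 0 h 0 min.
Totals: regular 34 h 44 min, overtime 0 h 32 min.

Regular 34.73 hours, overtime 0.53 hours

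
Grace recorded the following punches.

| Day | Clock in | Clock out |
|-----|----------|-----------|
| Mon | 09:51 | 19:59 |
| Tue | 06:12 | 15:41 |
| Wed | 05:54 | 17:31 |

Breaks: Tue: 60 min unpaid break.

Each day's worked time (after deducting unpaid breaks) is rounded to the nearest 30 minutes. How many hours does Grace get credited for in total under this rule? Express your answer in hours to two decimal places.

30.00 hours

Mon: 09:51–19:59 = 10 h 8 min → rounds to 10 h 0 min
Tue: 06:12–15:41 = 9 h 29 min − 60 min = 8 h 29 min → rounds to 8 h 30 min
Wed: 05:54–17:31 = 11 h 37 min → rounds to 11 h 30 min
Total credited: 30 h 0 min.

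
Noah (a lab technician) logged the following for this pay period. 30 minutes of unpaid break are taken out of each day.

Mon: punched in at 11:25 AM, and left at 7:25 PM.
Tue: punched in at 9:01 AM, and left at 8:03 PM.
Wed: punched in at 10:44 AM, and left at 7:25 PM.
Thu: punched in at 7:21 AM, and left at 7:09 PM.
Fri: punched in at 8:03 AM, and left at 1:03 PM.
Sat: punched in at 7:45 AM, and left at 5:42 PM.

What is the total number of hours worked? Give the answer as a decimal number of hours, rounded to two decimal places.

Mon: 11:25 AM–7:25 PM = 8 h 0 min; less 30 min break → 7 h 30 min
Tue: 9:01 AM–8:03 PM = 11 h 2 min; less 30 min break → 10 h 32 min
Wed: 10:44 AM–7:25 PM = 8 h 41 min; less 30 min break → 8 h 11 min
Thu: 7:21 AM–7:09 PM = 11 h 48 min; less 30 min break → 11 h 18 min
Fri: 8:03 AM–1:03 PM = 5 h 0 min; less 30 min break → 4 h 30 min
Sat: 7:45 AM–5:42 PM = 9 h 57 min; less 30 min break → 9 h 27 min
Total: 7 h 30 min + 10 h 32 min + 8 h 11 min + 11 h 18 min + 4 h 30 min + 9 h 27 min = 51 h 28 min.

51.47 hours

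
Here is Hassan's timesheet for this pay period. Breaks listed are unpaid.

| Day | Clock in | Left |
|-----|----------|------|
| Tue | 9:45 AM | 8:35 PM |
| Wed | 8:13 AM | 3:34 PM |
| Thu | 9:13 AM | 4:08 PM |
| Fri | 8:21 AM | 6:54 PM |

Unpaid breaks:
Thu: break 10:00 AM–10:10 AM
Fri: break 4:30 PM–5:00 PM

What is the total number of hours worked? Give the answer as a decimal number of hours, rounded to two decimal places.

Tue: 9:45 AM–8:35 PM = 10 h 50 min
Wed: 8:13 AM–3:34 PM = 7 h 21 min
Thu: 9:13 AM–4:08 PM = 6 h 55 min; less 10 min break → 6 h 45 min
Fri: 8:21 AM–6:54 PM = 10 h 33 min; less 30 min break → 10 h 3 min
Total: 10 h 50 min + 7 h 21 min + 6 h 45 min + 10 h 3 min = 34 h 59 min.

34.98 hours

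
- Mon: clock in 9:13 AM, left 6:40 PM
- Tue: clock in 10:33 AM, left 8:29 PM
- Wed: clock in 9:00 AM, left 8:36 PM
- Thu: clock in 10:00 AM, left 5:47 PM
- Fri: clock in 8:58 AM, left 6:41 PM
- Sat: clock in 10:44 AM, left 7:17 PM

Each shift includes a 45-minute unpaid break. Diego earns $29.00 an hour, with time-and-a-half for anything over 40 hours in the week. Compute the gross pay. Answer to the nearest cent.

$1705.20

Mon: 9:13 AM–6:40 PM = 9 h 27 min; less 45 min break → 8 h 42 min
Tue: 10:33 AM–8:29 PM = 9 h 56 min; less 45 min break → 9 h 11 min
Wed: 9:00 AM–8:36 PM = 11 h 36 min; less 45 min break → 10 h 51 min
Thu: 10:00 AM–5:47 PM = 7 h 47 min; less 45 min break → 7 h 2 min
Fri: 8:58 AM–6:41 PM = 9 h 43 min; less 45 min break → 8 h 58 min
Sat: 10:44 AM–7:17 PM = 8 h 33 min; less 45 min break → 7 h 48 min
Total worked: 52 h 32 min = 3152 min.
Regular 40 h 0 min = 2400 min at $29.00/h; overtime 12 h 32 min = 752 min at $43.50/h.
Pay = (2400 × $29.00 + 752 × $43.50) ÷ 60 = $1705.20.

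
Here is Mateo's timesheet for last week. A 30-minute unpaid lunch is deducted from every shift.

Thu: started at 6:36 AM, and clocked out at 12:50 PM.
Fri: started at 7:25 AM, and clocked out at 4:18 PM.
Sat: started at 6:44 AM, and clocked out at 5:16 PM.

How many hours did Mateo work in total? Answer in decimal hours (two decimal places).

Thu: 6:36 AM–12:50 PM = 6 h 14 min; less 30 min break → 5 h 44 min
Fri: 7:25 AM–4:18 PM = 8 h 53 min; less 30 min break → 8 h 23 min
Sat: 6:44 AM–5:16 PM = 10 h 32 min; less 30 min break → 10 h 2 min
Total: 5 h 44 min + 8 h 23 min + 10 h 2 min = 24 h 9 min.

24.15 hours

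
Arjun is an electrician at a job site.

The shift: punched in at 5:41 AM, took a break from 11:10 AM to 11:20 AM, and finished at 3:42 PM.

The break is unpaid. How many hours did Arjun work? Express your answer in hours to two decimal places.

9.85 hours

The shift: 5:41 AM–3:42 PM = 10 h 1 min; less 10 min break → 9 h 51 min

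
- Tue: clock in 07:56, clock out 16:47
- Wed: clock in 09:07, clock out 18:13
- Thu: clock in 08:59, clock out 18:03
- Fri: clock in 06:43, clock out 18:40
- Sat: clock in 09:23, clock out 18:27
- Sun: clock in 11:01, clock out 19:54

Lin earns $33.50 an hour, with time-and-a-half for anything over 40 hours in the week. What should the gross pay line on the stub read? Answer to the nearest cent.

$2190.06

Tue: 07:56–16:47 = 8 h 51 min
Wed: 09:07–18:13 = 9 h 6 min
Thu: 08:59–18:03 = 9 h 4 min
Fri: 06:43–18:40 = 11 h 57 min
Sat: 09:23–18:27 = 9 h 4 min
Sun: 11:01–19:54 = 8 h 53 min
Total worked: 56 h 55 min = 3415 min.
Regular 40 h 0 min = 2400 min at $33.50/h; overtime 16 h 55 min = 1015 min at $50.25/h.
Pay = (2400 × $33.50 + 1015 × $50.25) ÷ 60 = $2190.06.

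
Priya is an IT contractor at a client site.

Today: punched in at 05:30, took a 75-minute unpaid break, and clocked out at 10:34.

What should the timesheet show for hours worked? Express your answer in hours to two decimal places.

3.82 hours

Today: 05:30–10:34 = 5 h 4 min; less 75 min break → 3 h 49 min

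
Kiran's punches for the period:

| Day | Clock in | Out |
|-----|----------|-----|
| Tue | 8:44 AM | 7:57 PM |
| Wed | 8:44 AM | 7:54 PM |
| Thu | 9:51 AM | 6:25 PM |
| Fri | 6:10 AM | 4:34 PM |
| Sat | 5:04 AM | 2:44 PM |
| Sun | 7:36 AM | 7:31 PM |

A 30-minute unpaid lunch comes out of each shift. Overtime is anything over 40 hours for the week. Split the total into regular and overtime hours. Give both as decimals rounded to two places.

Regular 40.00 hours, overtime 19.93 hours

Tue: 8:44 AM–7:57 PM = 11 h 13 min; less 30 min break → 10 h 43 min
Wed: 8:44 AM–7:54 PM = 11 h 10 min; less 30 min break → 10 h 40 min
Thu: 9:51 AM–6:25 PM = 8 h 34 min; less 30 min break → 8 h 4 min
Fri: 6:10 AM–4:34 PM = 10 h 24 min; less 30 min break → 9 h 54 min
Sat: 5:04 AM–2:44 PM = 9 h 40 min; less 30 min break → 9 h 10 min
Sun: 7:36 AM–7:31 PM = 11 h 55 min; less 30 min break → 11 h 25 min
Total worked: 59 h 56 min = 59.93 h.
Threshold 40 h → overtime 19 h 56 min, regular 40 h 0 min.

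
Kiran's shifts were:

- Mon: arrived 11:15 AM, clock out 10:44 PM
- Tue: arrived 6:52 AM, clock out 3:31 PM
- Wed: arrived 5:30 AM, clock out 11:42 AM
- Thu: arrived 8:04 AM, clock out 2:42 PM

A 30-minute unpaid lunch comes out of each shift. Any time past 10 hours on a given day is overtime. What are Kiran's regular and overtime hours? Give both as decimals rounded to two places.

Mon: 11:15 AM–10:44 PM = 11 h 29 min; less 30 min break → 10 h 59 min
Tue: 6:52 AM–3:31 PM = 8 h 39 min; less 30 min break → 8 h 9 min
Wed: 5:30 AM–11:42 AM = 6 h 12 min; less 30 min break → 5 h 42 min
Thu: 8:04 AM–2:42 PM = 6 h 38 min; less 30 min break → 6 h 8 min
Mon reg 10 h 0 min / OT 0 h 59 min; Tue reg 8 h 9 min / OT 0 h 0 min; Wed reg 5 h 42 min / OT 0 h 0 min; Thu reg 6 h 8 min / OT 0 h 0 min.
Totals: regular 29 h 59 min, overtime 0 h 59 min.

Regular 29.98 hours, overtime 0.98 hours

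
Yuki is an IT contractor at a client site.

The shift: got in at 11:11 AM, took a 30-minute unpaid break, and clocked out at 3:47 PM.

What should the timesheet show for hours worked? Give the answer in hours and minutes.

The shift: 11:11 AM–3:47 PM = 4 h 36 min; less 30 min break → 4 h 6 min

4 h 6 min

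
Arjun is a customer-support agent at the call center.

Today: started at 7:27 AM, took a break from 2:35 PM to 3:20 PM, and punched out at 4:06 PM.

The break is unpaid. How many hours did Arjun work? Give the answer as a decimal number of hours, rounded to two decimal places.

7.90 hours

Today: 7:27 AM–4:06 PM = 8 h 39 min; less 45 min break → 7 h 54 min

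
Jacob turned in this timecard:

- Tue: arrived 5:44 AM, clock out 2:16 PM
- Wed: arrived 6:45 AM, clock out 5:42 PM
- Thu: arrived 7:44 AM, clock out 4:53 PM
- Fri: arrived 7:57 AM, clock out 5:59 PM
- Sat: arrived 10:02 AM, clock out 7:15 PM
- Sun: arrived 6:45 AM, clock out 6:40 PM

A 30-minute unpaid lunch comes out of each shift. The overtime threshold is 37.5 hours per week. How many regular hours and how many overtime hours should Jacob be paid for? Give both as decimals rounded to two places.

Tue: 5:44 AM–2:16 PM = 8 h 32 min; less 30 min break → 8 h 2 min
Wed: 6:45 AM–5:42 PM = 10 h 57 min; less 30 min break → 10 h 27 min
Thu: 7:44 AM–4:53 PM = 9 h 9 min; less 30 min break → 8 h 39 min
Fri: 7:57 AM–5:59 PM = 10 h 2 min; less 30 min break → 9 h 32 min
Sat: 10:02 AM–7:15 PM = 9 h 13 min; less 30 min break → 8 h 43 min
Sun: 6:45 AM–6:40 PM = 11 h 55 min; less 30 min break → 11 h 25 min
Total worked: 56 h 48 min = 56.80 h.
Threshold 37.5 h → overtime 19 h 18 min, regular 37 h 30 min.

Regular 37.50 hours, overtime 19.30 hours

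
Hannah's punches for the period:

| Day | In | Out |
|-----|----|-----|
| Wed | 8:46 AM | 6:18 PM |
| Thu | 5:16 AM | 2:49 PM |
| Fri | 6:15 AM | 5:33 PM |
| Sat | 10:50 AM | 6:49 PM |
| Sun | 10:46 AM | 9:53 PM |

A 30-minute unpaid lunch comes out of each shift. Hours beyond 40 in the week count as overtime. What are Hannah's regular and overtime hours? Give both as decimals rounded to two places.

Wed: 8:46 AM–6:18 PM = 9 h 32 min; less 30 min break → 9 h 2 min
Thu: 5:16 AM–2:49 PM = 9 h 33 min; less 30 min break → 9 h 3 min
Fri: 6:15 AM–5:33 PM = 11 h 18 min; less 30 min break → 10 h 48 min
Sat: 10:50 AM–6:49 PM = 7 h 59 min; less 30 min break → 7 h 29 min
Sun: 10:46 AM–9:53 PM = 11 h 7 min; less 30 min break → 10 h 37 min
Total worked: 46 h 59 min = 46.98 h.
Threshold 40 h → overtime 6 h 59 min, regular 40 h 0 min.

Regular 40.00 hours, overtime 6.98 hours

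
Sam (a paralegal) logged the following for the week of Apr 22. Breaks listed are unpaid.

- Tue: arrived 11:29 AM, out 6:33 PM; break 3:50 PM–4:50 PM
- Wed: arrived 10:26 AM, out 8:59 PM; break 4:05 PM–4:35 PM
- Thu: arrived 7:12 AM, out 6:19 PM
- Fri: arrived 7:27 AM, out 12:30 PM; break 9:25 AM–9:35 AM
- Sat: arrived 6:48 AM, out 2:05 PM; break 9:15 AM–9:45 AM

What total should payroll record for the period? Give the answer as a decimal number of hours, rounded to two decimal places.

38.90 hours

Tue: 11:29 AM–6:33 PM = 7 h 4 min; less 60 min break → 6 h 4 min
Wed: 10:26 AM–8:59 PM = 10 h 33 min; less 30 min break → 10 h 3 min
Thu: 7:12 AM–6:19 PM = 11 h 7 min
Fri: 7:27 AM–12:30 PM = 5 h 3 min; less 10 min break → 4 h 53 min
Sat: 6:48 AM–2:05 PM = 7 h 17 min; less 30 min break → 6 h 47 min
Total: 6 h 4 min + 10 h 3 min + 11 h 7 min + 4 h 53 min + 6 h 47 min = 38 h 54 min.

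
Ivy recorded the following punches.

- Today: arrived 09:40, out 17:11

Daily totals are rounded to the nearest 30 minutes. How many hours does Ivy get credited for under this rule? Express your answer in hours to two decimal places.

Today: 09:40–17:11 = 7 h 31 min → rounds to 7 h 30 min

7.50 hours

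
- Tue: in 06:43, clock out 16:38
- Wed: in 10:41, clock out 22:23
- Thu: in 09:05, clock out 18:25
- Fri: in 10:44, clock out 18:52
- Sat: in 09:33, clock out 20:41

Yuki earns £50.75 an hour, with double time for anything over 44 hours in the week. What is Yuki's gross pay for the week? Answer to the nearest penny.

£2863.99

Tue: 06:43–16:38 = 9 h 55 min
Wed: 10:41–22:23 = 11 h 42 min
Thu: 09:05–18:25 = 9 h 20 min
Fri: 10:44–18:52 = 8 h 8 min
Sat: 09:33–20:41 = 11 h 8 min
Total worked: 50 h 13 min = 3013 min.
Regular 44 h 0 min = 2640 min at £50.75/h; overtime 6 h 13 min = 373 min at £101.50/h.
Pay = (2640 × £50.75 + 373 × £101.50) ÷ 60 = £2863.99.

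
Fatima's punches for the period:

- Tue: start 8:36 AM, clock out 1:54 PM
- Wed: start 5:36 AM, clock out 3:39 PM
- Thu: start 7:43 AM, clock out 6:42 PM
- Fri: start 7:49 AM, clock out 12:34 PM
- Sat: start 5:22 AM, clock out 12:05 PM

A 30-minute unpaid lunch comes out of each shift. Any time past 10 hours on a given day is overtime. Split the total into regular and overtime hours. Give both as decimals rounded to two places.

Tue: 8:36 AM–1:54 PM = 5 h 18 min; less 30 min break → 4 h 48 min
Wed: 5:36 AM–3:39 PM = 10 h 3 min; less 30 min break → 9 h 33 min
Thu: 7:43 AM–6:42 PM = 10 h 59 min; less 30 min break → 10 h 29 min
Fri: 7:49 AM–12:34 PM = 4 h 45 min; less 30 min break → 4 h 15 min
Sat: 5:22 AM–12:05 PM = 6 h 43 min; less 30 min break → 6 h 13 min
Tue reg 4 h 48 min / OT 0 h 0 min; Wed reg 9 h 33 min / OT 0 h 0 min; Thu reg 10 h 0 min / OT 0 h 29 min; Fri reg 4 h 15 min / OT 0 h 0 min; Sat reg 6 h 13 min / OT 0 h 0 min.
Totals: regular 34 h 49 min, overtime 0 h 29 min.

Regular 34.82 hours, overtime 0.48 hours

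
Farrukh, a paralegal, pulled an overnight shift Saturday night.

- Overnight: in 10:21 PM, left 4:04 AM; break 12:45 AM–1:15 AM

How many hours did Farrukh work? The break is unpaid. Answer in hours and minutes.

Overnight: 10:21 PM → midnight = 1 h 39 min; midnight → 4:04 AM = 4 h 4 min; span 5 h 43 min; less 30 min break → 5 h 13 min

5 h 13 min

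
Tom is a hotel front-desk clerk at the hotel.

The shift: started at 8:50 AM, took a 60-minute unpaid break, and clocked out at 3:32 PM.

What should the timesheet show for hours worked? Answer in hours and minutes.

5 h 42 min

The shift: 8:50 AM–3:32 PM = 6 h 42 min; less 60 min break → 5 h 42 min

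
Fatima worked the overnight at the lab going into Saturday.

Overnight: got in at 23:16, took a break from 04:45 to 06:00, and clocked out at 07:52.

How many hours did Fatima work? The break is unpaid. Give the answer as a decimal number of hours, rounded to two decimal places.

Overnight: 23:16 → midnight = 0 h 44 min; midnight → 07:52 = 7 h 52 min; span 8 h 36 min; less 75 min break → 7 h 21 min

7.35 hours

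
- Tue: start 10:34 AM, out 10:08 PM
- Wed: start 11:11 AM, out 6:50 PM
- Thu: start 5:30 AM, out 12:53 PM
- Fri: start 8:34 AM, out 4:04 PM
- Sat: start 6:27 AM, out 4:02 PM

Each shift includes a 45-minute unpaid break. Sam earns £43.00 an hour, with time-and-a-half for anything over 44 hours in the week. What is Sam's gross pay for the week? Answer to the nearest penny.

Tue: 10:34 AM–10:08 PM = 11 h 34 min; less 45 min break → 10 h 49 min
Wed: 11:11 AM–6:50 PM = 7 h 39 min; less 45 min break → 6 h 54 min
Thu: 5:30 AM–12:53 PM = 7 h 23 min; less 45 min break → 6 h 38 min
Fri: 8:34 AM–4:04 PM = 7 h 30 min; less 45 min break → 6 h 45 min
Sat: 6:27 AM–4:02 PM = 9 h 35 min; less 45 min break → 8 h 50 min
Total worked: 39 h 56 min = 2396 min.
Regular 39 h 56 min = 2396 min at £43.00/h; overtime 0 h 0 min = 0 min at £64.50/h.
Pay = (2396 × £43.00 + 0 × £64.50) ÷ 60 = £1717.13.

£1717.13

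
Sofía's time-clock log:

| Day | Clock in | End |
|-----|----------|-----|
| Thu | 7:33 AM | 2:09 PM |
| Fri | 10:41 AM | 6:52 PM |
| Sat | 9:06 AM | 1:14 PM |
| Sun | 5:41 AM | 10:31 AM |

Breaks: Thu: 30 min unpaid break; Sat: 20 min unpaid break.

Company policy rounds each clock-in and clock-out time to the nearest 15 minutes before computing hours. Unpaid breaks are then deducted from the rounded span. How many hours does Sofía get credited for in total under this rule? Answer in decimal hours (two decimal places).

22.92 hours

Thu: in 7:33 AM→7:30 AM, out 2:09 PM→2:15 PM; 6 h 45 min − 30 min = 6 h 15 min
Fri: in 10:41 AM→10:45 AM, out 6:52 PM→6:45 PM; 8 h 0 min
Sat: in 9:06 AM→9:00 AM, out 1:14 PM→1:15 PM; 4 h 15 min − 20 min = 3 h 55 min
Sun: in 5:41 AM→5:45 AM, out 10:31 AM→10:30 AM; 4 h 45 min
Total credited: 22 h 55 min.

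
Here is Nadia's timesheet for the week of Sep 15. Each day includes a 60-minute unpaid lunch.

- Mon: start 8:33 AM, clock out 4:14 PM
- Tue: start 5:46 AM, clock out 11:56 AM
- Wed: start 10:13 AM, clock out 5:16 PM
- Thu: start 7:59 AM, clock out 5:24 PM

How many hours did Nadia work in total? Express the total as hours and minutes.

Mon: 8:33 AM–4:14 PM = 7 h 41 min; less 60 min break → 6 h 41 min
Tue: 5:46 AM–11:56 AM = 6 h 10 min; less 60 min break → 5 h 10 min
Wed: 10:13 AM–5:16 PM = 7 h 3 min; less 60 min break → 6 h 3 min
Thu: 7:59 AM–5:24 PM = 9 h 25 min; less 60 min break → 8 h 25 min
Total: 6 h 41 min + 5 h 10 min + 6 h 3 min + 8 h 25 min = 26 h 19 min.

26 h 19 min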